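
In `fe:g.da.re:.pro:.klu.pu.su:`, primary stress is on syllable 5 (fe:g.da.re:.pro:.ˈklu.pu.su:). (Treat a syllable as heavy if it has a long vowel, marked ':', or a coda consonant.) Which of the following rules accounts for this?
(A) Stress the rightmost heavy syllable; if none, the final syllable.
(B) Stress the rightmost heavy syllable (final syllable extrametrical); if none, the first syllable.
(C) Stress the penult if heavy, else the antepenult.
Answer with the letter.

Rule A → syllable 7 (observed: 5).
Rule B → syllable 4 (observed: 5).
Rule C → syllable 5 ✓.

C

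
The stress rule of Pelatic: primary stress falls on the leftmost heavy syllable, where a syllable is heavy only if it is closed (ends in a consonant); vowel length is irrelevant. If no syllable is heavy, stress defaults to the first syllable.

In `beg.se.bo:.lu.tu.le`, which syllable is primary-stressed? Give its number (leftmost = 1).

Weights: 1 beg H, 2 se L, 3 bo: L, 4 lu L, 5 tu L, 6 le L.
Heavy syllables in the domain: 1. The leftmost is syllable 1 (beg).
Primary stress: syllable 1 → ˈbeg.se.bo:.lu.tu.le.

1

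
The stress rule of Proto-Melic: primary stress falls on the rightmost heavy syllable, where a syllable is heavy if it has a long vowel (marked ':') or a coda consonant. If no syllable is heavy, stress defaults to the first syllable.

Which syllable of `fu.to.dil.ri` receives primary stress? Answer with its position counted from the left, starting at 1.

3

Weights: 1 fu L, 2 to L, 3 dil H, 4 ri L.
Heavy syllables in the domain: 3. The rightmost is syllable 3 (dil).
Primary stress: syllable 3 → fu.to.ˈdil.ri.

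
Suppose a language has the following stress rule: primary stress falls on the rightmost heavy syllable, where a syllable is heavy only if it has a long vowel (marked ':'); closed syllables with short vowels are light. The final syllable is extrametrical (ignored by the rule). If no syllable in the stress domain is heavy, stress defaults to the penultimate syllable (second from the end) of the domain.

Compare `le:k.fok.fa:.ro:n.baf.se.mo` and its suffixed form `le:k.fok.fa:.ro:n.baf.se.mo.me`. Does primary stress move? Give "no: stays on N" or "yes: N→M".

Base `le:k.fok.fa:.ro:n.baf.se.mo` (7 syllables):
  The final syllable (7, mo) is extrametrical; the stress domain is syllables 1–6.
  Weights: 1 le:k H, 2 fok L, 3 fa: H, 4 ro:n H, 5 baf L, 6 se L.
  Heavy syllables in the domain: 1, 3, 4. The rightmost is syllable 4 (ro:n).
  → primary stress on syllable 4.
Suffixed `le:k.fok.fa:.ro:n.baf.se.mo.me` (8 syllables):
  The final syllable (8, me) is extrametrical; the stress domain is syllables 1–7.
  Weights: 1 le:k H, 2 fok L, 3 fa: H, 4 ro:n H, 5 baf L, 6 se L, 7 mo L.
  Heavy syllables in the domain: 1, 3, 4. The rightmost is syllable 4 (ro:n).
  → primary stress on syllable 4.

no: stays on 4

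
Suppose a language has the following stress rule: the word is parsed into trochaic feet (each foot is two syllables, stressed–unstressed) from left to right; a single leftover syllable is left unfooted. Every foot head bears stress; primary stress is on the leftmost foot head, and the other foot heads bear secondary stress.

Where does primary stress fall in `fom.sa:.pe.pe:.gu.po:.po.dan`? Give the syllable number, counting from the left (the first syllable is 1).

Parse left to right into trochaic (ˈσσ) feet: (ˈfom.sa:) (ˈpe.pe:) (ˈgu.po:) (ˈpo.dan).
Foot heads (stressed positions): 1, 3, 5, 7.
End Rule Leftmost: primary stress on the leftmost head = syllable 1.
Primary stress: syllable 1 → ˈfom.sa:.pe.pe:.gu.po:.po.dan.

1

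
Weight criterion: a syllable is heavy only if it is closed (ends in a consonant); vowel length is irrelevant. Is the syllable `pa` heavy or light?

light

`pa`: short vowel, open (no coda). Open (no coda) → light.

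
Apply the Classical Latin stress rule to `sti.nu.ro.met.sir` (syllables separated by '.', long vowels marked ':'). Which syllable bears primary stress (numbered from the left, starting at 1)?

Classical Latin: stress the penult if heavy (long vowel or closed), else the antepenult.
Weights: 3 ro L, 4 met H, 5 sir H.
The penult (syllable 4, met) is heavy, so it takes stress.
Stress on syllable 4: sti.nu.ro.ˈmet.sir.

4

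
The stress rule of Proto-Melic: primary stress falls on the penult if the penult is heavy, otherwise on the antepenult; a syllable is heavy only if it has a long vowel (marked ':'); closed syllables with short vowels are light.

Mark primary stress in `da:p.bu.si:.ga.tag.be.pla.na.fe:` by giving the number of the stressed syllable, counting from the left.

Weights: 7 pla L, 8 na L, 9 fe: H.
The penult (syllable 8, na) is light, so stress falls on the antepenult (syllable 7, pla).
Primary stress: syllable 7 → da:p.bu.si:.ga.tag.be.ˈpla.na.fe:.

7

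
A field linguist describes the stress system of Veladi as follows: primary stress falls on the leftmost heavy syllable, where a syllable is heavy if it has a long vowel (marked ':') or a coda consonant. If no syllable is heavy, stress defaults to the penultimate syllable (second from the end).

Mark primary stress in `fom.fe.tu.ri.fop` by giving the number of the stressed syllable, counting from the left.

Weights: 1 fom H, 2 fe L, 3 tu L, 4 ri L, 5 fop H.
Heavy syllables in the domain: 1, 5. The leftmost is syllable 1 (fom).
Primary stress: syllable 1 → ˈfom.fe.tu.ri.fop.

1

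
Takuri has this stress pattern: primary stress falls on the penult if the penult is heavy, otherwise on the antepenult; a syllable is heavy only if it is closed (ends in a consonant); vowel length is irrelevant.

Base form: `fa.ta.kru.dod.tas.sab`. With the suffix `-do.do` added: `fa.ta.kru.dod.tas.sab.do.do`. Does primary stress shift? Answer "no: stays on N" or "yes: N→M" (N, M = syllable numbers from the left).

Base `fa.ta.kru.dod.tas.sab` (6 syllables):
  Weights: 4 dod H, 5 tas H, 6 sab H.
  The penult (syllable 5, tas) is heavy, so it takes stress.
  → primary stress on syllable 5.
Suffixed `fa.ta.kru.dod.tas.sab.do.do` (8 syllables):
  Weights: 6 sab H, 7 do L, 8 do L.
  The penult (syllable 7, do) is light, so stress falls on the antepenult (syllable 6, sab).
  → primary stress on syllable 6.

yes: 5→6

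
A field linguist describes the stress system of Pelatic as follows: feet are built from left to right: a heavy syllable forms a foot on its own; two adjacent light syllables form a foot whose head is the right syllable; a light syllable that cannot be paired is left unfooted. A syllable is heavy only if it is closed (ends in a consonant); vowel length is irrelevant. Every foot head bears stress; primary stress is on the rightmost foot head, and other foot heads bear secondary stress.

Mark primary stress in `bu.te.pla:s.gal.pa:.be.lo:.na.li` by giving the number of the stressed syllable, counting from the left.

8

Weights: 1 bu L, 2 te L, 3 pla:s H, 4 gal H, 5 pa: L, 6 be L, 7 lo: L, 8 na L, 9 li L.
Parse left to right (heavy = foot alone; LL = one foot; stranded L unfooted): (bu.ˈte) (ˈpla:s) (ˈgal) (pa:.ˈbe) (lo:.ˈna) li.
Foot heads: 2, 3, 4, 6, 8.
Primary stress on the rightmost head = syllable 8.
Primary stress: syllable 8 → bu.te.pla:s.gal.pa:.be.lo:.ˈna.li.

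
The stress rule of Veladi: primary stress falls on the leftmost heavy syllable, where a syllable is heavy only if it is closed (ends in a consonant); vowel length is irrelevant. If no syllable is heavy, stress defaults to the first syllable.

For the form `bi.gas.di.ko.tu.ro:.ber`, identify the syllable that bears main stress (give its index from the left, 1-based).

2

Weights: 1 bi L, 2 gas H, 3 di L, 4 ko L, 5 tu L, 6 ro: L, 7 ber H.
Heavy syllables in the domain: 2, 7. The leftmost is syllable 2 (gas).
Primary stress: syllable 2 → bi.ˈgas.di.ko.tu.ro:.ber.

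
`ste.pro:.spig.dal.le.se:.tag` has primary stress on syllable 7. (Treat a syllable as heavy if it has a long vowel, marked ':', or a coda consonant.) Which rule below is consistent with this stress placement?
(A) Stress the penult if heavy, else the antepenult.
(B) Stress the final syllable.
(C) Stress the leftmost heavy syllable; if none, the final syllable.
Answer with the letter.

Rule A → syllable 6 (observed: 7).
Rule B → syllable 7 ✓.
Rule C → syllable 2 (observed: 7).

B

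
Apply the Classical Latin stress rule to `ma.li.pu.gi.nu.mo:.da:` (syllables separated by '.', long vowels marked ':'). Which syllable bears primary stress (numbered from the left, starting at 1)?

Classical Latin: stress the penult if heavy (long vowel or closed), else the antepenult.
Weights: 5 nu L, 6 mo: H, 7 da: H.
The penult (syllable 6, mo:) is heavy, so it takes stress.
Stress on syllable 6: ma.li.pu.gi.nu.ˈmo:.da:.

6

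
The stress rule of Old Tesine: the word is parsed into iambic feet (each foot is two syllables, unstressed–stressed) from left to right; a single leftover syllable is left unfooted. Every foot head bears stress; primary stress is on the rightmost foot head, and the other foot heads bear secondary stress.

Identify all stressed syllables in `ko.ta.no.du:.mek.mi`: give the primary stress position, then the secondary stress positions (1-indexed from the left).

primary 6, secondary 2, 4

Parse left to right into iambic (σˈσ) feet: (ko.ˈta) (no.ˈdu:) (mek.ˈmi).
Foot heads (stressed positions): 2, 4, 6.
End Rule Rightmost: primary stress on the rightmost head = syllable 6.
Secondary stress on 2, 4: ko.ˌta.no.ˌdu:.mek.ˈmi.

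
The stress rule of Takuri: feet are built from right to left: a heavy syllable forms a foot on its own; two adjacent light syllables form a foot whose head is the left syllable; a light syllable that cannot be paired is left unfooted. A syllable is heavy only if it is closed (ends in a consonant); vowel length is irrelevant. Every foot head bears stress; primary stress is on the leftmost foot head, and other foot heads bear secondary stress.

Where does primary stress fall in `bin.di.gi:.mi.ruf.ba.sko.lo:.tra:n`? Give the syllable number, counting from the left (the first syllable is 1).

1

Weights: 1 bin H, 2 di L, 3 gi: L, 4 mi L, 5 ruf H, 6 ba L, 7 sko L, 8 lo: L, 9 tra:n H.
Parse right to left (heavy = foot alone; LL = one foot; stranded L unfooted): (ˈbin) di (ˈgi:.mi) (ˈruf) ba (ˈsko.lo:) (ˈtra:n).
Foot heads: 1, 3, 5, 7, 9.
Primary stress on the leftmost head = syllable 1.
Primary stress: syllable 1 → ˈbin.di.gi:.mi.ruf.ba.sko.lo:.tra:n.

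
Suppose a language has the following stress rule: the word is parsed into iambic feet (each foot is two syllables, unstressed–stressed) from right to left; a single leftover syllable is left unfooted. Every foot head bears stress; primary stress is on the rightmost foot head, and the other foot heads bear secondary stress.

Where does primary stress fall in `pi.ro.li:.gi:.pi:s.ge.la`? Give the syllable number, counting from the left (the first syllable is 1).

7

Parse right to left into iambic (σˈσ) feet: pi (ro.ˈli:) (gi:.ˈpi:s) (ge.ˈla). Syllable 1 is left unfooted.
Foot heads (stressed positions): 3, 5, 7.
End Rule Rightmost: primary stress on the rightmost head = syllable 7.
Primary stress: syllable 7 → pi.ro.li:.gi:.pi:s.ge.ˈla.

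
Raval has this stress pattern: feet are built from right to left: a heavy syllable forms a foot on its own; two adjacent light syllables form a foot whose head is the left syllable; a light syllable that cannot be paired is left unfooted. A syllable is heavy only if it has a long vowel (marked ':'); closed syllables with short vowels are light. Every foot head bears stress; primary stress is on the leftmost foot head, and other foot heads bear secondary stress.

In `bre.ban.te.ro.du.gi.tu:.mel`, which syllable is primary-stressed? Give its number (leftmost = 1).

Weights: 1 bre L, 2 ban L, 3 te L, 4 ro L, 5 du L, 6 gi L, 7 tu: H, 8 mel L.
Parse right to left (heavy = foot alone; LL = one foot; stranded L unfooted): (ˈbre.ban) (ˈte.ro) (ˈdu.gi) (ˈtu:) mel.
Foot heads: 1, 3, 5, 7.
Primary stress on the leftmost head = syllable 1.
Primary stress: syllable 1 → ˈbre.ban.te.ro.du.gi.tu:.mel.

1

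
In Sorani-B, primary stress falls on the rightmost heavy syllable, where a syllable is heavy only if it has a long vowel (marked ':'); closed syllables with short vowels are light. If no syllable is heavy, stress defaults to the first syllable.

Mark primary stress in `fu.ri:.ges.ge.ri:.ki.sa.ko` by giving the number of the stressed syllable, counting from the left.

5

Weights: 1 fu L, 2 ri: H, 3 ges L, 4 ge L, 5 ri: H, 6 ki L, 7 sa L, 8 ko L.
Heavy syllables in the domain: 2, 5. The rightmost is syllable 5 (ri:).
Primary stress: syllable 5 → fu.ri:.ges.ge.ˈri:.ki.sa.ko.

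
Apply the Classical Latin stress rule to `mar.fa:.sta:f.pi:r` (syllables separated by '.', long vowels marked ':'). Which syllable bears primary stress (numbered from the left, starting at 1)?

Classical Latin: stress the penult if heavy (long vowel or closed), else the antepenult.
Weights: 2 fa: H, 3 sta:f H, 4 pi:r H.
The penult (syllable 3, sta:f) is heavy, so it takes stress.
Stress on syllable 3: mar.fa:.ˈsta:f.pi:r.

3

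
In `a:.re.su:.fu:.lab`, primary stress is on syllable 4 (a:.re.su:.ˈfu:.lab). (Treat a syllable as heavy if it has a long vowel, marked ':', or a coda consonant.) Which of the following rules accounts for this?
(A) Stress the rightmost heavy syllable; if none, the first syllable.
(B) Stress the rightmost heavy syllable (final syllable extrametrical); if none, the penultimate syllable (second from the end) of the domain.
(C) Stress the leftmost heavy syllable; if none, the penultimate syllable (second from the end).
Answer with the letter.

B

Rule A → syllable 5 (observed: 4).
Rule B → syllable 4 ✓.
Rule C → syllable 1 (observed: 4).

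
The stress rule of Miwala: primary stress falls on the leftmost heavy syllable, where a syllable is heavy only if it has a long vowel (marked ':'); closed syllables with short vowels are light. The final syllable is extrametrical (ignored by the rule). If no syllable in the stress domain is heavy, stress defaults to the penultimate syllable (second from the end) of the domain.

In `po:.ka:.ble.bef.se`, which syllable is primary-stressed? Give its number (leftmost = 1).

The final syllable (5, se) is extrametrical; the stress domain is syllables 1–4.
Weights: 1 po: H, 2 ka: H, 3 ble L, 4 bef L.
Heavy syllables in the domain: 1, 2. The leftmost is syllable 1 (po:).
Primary stress: syllable 1 → ˈpo:.ka:.ble.bef.se.

1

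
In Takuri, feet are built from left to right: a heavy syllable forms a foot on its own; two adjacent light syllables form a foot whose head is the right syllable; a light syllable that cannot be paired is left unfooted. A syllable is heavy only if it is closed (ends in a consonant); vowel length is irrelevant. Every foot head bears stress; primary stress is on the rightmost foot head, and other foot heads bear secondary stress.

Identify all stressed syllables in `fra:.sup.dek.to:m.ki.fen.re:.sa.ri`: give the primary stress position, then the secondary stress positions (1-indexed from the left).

primary 8, secondary 2, 3, 4, 6

Weights: 1 fra: L, 2 sup H, 3 dek H, 4 to:m H, 5 ki L, 6 fen H, 7 re: L, 8 sa L, 9 ri L.
Parse left to right (heavy = foot alone; LL = one foot; stranded L unfooted): fra: (ˈsup) (ˈdek) (ˈto:m) ki (ˈfen) (re:.ˈsa) ri.
Foot heads: 2, 3, 4, 6, 8.
Primary stress on the rightmost head = syllable 8.
Secondary stress on 2, 3, 4, 6: fra:.ˌsup.ˌdek.ˌto:m.ki.ˌfen.re:.ˈsa.ri.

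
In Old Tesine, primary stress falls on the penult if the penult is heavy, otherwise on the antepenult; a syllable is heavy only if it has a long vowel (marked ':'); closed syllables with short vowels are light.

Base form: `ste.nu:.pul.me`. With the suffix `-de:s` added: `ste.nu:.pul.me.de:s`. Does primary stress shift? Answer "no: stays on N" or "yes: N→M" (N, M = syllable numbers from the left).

yes: 2→3

Base `ste.nu:.pul.me` (4 syllables):
  Weights: 2 nu: H, 3 pul L, 4 me L.
  The penult (syllable 3, pul) is light, so stress falls on the antepenult (syllable 2, nu:).
  → primary stress on syllable 2.
Suffixed `ste.nu:.pul.me.de:s` (5 syllables):
  Weights: 3 pul L, 4 me L, 5 de:s H.
  The penult (syllable 4, me) is light, so stress falls on the antepenult (syllable 3, pul).
  → primary stress on syllable 3.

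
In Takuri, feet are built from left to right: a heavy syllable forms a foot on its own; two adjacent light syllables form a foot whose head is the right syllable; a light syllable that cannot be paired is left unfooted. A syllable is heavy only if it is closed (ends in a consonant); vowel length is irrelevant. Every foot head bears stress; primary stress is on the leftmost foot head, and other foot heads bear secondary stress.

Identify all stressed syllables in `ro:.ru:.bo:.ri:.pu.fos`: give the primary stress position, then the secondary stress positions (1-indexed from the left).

Weights: 1 ro: L, 2 ru: L, 3 bo: L, 4 ri: L, 5 pu L, 6 fos H.
Parse left to right (heavy = foot alone; LL = one foot; stranded L unfooted): (ro:.ˈru:) (bo:.ˈri:) pu (ˈfos).
Foot heads: 2, 4, 6.
Primary stress on the leftmost head = syllable 2.
Secondary stress on 4, 6: ro:.ˈru:.bo:.ˌri:.pu.ˌfos.

primary 2, secondary 4, 6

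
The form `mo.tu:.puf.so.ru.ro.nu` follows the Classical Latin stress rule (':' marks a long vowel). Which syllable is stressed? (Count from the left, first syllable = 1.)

Classical Latin: stress the penult if heavy (long vowel or closed), else the antepenult.
Weights: 5 ru L, 6 ro L, 7 nu L.
The penult (syllable 6, ro) is light, so stress falls on the antepenult (syllable 5, ru).
Stress on syllable 5: mo.tu:.puf.so.ˈru.ro.nu.

5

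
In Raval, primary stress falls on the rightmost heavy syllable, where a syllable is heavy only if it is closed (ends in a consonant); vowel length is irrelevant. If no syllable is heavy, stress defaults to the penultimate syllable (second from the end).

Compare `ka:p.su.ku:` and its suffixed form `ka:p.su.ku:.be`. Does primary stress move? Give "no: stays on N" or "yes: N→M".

no: stays on 1

Base `ka:p.su.ku:` (3 syllables):
  Weights: 1 ka:p H, 2 su L, 3 ku: L.
  Heavy syllables in the domain: 1. The rightmost is syllable 1 (ka:p).
  → primary stress on syllable 1.
Suffixed `ka:p.su.ku:.be` (4 syllables):
  Weights: 1 ka:p H, 2 su L, 3 ku: L, 4 be L.
  Heavy syllables in the domain: 1. The rightmost is syllable 1 (ka:p).
  → primary stress on syllable 1.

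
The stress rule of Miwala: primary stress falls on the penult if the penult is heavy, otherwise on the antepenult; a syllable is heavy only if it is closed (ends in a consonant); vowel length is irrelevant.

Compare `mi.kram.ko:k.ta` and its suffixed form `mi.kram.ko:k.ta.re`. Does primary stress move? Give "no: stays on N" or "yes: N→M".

no: stays on 3

Base `mi.kram.ko:k.ta` (4 syllables):
  Weights: 2 kram H, 3 ko:k H, 4 ta L.
  The penult (syllable 3, ko:k) is heavy, so it takes stress.
  → primary stress on syllable 3.
Suffixed `mi.kram.ko:k.ta.re` (5 syllables):
  Weights: 3 ko:k H, 4 ta L, 5 re L.
  The penult (syllable 4, ta) is light, so stress falls on the antepenult (syllable 3, ko:k).
  → primary stress on syllable 3.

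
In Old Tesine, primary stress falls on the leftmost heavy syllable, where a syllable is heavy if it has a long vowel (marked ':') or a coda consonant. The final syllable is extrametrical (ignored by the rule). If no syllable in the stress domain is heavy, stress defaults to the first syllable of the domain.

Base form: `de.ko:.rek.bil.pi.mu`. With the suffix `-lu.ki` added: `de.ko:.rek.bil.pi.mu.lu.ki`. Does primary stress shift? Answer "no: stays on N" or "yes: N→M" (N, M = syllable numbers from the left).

Base `de.ko:.rek.bil.pi.mu` (6 syllables):
  The final syllable (6, mu) is extrametrical; the stress domain is syllables 1–5.
  Weights: 1 de L, 2 ko: H, 3 rek H, 4 bil H, 5 pi L.
  Heavy syllables in the domain: 2, 3, 4. The leftmost is syllable 2 (ko:).
  → primary stress on syllable 2.
Suffixed `de.ko:.rek.bil.pi.mu.lu.ki` (8 syllables):
  The final syllable (8, ki) is extrametrical; the stress domain is syllables 1–7.
  Weights: 1 de L, 2 ko: H, 3 rek H, 4 bil H, 5 pi L, 6 mu L, 7 lu L.
  Heavy syllables in the domain: 2, 3, 4. The leftmost is syllable 2 (ko:).
  → primary stress on syllable 2.

no: stays on 2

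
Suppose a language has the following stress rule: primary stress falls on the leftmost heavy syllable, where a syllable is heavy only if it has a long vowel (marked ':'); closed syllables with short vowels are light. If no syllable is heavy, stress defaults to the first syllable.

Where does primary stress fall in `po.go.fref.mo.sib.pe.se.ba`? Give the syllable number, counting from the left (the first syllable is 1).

1

Weights: 1 po L, 2 go L, 3 fref L, 4 mo L, 5 sib L, 6 pe L, 7 se L, 8 ba L.
No heavy syllable in the domain; default to the first syllable = syllable 1.
Primary stress: syllable 1 → ˈpo.go.fref.mo.sib.pe.se.ba.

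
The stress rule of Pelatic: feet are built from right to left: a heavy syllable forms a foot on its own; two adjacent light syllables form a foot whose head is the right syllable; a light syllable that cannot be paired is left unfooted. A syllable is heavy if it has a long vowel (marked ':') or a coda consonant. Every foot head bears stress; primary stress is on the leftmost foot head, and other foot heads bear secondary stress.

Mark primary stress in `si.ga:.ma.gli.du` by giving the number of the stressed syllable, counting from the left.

Weights: 1 si L, 2 ga: H, 3 ma L, 4 gli L, 5 du L.
Parse right to left (heavy = foot alone; LL = one foot; stranded L unfooted): si (ˈga:) ma (gli.ˈdu).
Foot heads: 2, 5.
Primary stress on the leftmost head = syllable 2.
Primary stress: syllable 2 → si.ˈga:.ma.gli.du.

2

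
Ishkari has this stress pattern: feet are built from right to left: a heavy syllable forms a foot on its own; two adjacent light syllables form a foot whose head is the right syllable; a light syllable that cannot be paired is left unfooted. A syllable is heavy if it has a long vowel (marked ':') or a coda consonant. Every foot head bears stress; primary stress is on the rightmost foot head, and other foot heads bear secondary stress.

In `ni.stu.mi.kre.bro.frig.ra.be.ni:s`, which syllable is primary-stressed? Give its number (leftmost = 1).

9

Weights: 1 ni L, 2 stu L, 3 mi L, 4 kre L, 5 bro L, 6 frig H, 7 ra L, 8 be L, 9 ni:s H.
Parse right to left (heavy = foot alone; LL = one foot; stranded L unfooted): ni (stu.ˈmi) (kre.ˈbro) (ˈfrig) (ra.ˈbe) (ˈni:s).
Foot heads: 3, 5, 6, 8, 9.
Primary stress on the rightmost head = syllable 9.
Primary stress: syllable 9 → ni.stu.mi.kre.bro.frig.ra.be.ˈni:s.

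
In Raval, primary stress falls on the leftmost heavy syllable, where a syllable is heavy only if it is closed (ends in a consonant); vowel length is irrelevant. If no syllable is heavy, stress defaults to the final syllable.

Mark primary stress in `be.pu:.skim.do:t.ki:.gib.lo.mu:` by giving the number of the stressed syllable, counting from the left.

3

Weights: 1 be L, 2 pu: L, 3 skim H, 4 do:t H, 5 ki: L, 6 gib H, 7 lo L, 8 mu: L.
Heavy syllables in the domain: 3, 4, 6. The leftmost is syllable 3 (skim).
Primary stress: syllable 3 → be.pu:.ˈskim.do:t.ki:.gib.lo.mu:.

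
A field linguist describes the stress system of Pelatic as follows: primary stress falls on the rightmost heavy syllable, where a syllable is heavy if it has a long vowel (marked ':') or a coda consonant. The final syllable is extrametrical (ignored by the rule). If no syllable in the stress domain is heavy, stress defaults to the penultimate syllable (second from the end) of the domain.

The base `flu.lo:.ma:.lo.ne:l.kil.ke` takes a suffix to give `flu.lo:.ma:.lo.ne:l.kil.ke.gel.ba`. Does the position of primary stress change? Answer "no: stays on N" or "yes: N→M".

yes: 6→8

Base `flu.lo:.ma:.lo.ne:l.kil.ke` (7 syllables):
  The final syllable (7, ke) is extrametrical; the stress domain is syllables 1–6.
  Weights: 1 flu L, 2 lo: H, 3 ma: H, 4 lo L, 5 ne:l H, 6 kil H.
  Heavy syllables in the domain: 2, 3, 5, 6. The rightmost is syllable 6 (kil).
  → primary stress on syllable 6.
Suffixed `flu.lo:.ma:.lo.ne:l.kil.ke.gel.ba` (9 syllables):
  The final syllable (9, ba) is extrametrical; the stress domain is syllables 1–8.
  Weights: 1 flu L, 2 lo: H, 3 ma: H, 4 lo L, 5 ne:l H, 6 kil H, 7 ke L, 8 gel H.
  Heavy syllables in the domain: 2, 3, 5, 6, 8. The rightmost is syllable 8 (gel).
  → primary stress on syllable 8.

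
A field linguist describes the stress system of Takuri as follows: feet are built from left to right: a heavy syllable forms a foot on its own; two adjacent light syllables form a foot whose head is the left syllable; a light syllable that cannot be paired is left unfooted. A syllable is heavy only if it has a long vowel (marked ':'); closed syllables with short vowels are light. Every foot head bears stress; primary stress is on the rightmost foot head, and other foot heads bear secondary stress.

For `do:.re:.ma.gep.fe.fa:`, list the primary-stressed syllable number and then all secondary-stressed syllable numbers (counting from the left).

primary 6, secondary 1, 2, 3

Weights: 1 do: H, 2 re: H, 3 ma L, 4 gep L, 5 fe L, 6 fa: H.
Parse left to right (heavy = foot alone; LL = one foot; stranded L unfooted): (ˈdo:) (ˈre:) (ˈma.gep) fe (ˈfa:).
Foot heads: 1, 2, 3, 6.
Primary stress on the rightmost head = syllable 6.
Secondary stress on 1, 2, 3: ˌdo:.ˌre:.ˌma.gep.fe.ˈfa:.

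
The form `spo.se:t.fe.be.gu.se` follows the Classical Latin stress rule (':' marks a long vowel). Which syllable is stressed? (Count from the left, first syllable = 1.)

Classical Latin: stress the penult if heavy (long vowel or closed), else the antepenult.
Weights: 4 be L, 5 gu L, 6 se L.
The penult (syllable 5, gu) is light, so stress falls on the antepenult (syllable 4, be).
Stress on syllable 4: spo.se:t.fe.ˈbe.gu.se.

4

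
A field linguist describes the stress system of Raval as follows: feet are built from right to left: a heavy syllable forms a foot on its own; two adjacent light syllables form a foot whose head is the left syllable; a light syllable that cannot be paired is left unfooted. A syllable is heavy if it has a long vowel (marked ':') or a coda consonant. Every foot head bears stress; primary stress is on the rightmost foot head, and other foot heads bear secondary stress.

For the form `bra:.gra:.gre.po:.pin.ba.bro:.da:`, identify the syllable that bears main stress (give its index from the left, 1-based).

Weights: 1 bra: H, 2 gra: H, 3 gre L, 4 po: H, 5 pin H, 6 ba L, 7 bro: H, 8 da: H.
Parse right to left (heavy = foot alone; LL = one foot; stranded L unfooted): (ˈbra:) (ˈgra:) gre (ˈpo:) (ˈpin) ba (ˈbro:) (ˈda:).
Foot heads: 1, 2, 4, 5, 7, 8.
Primary stress on the rightmost head = syllable 8.
Primary stress: syllable 8 → bra:.gra:.gre.po:.pin.ba.bro:.ˈda:.

8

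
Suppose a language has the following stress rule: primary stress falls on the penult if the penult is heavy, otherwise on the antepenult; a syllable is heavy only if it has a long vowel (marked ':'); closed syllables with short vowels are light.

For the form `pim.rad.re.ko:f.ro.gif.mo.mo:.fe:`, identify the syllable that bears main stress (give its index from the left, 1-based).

8

Weights: 7 mo L, 8 mo: H, 9 fe: H.
The penult (syllable 8, mo:) is heavy, so it takes stress.
Primary stress: syllable 8 → pim.rad.re.ko:f.ro.gif.mo.ˈmo:.fe:.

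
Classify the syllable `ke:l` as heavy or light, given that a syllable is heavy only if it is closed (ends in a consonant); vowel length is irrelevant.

heavy

`ke:l`: long vowel, closed (coda /l/). Closed (coda /l/) → heavy.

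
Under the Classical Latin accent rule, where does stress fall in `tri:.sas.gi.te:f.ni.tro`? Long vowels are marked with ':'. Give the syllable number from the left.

4

Classical Latin: stress the penult if heavy (long vowel or closed), else the antepenult.
Weights: 4 te:f H, 5 ni L, 6 tro L.
The penult (syllable 5, ni) is light, so stress falls on the antepenult (syllable 4, te:f).
Stress on syllable 4: tri:.sas.gi.ˈte:f.ni.tro.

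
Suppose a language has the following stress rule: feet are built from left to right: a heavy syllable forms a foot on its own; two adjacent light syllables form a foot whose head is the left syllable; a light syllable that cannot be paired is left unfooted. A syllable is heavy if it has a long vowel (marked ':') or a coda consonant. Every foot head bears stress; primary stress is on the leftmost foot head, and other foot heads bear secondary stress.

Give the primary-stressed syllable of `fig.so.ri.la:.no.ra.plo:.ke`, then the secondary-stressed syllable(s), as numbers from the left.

Weights: 1 fig H, 2 so L, 3 ri L, 4 la: H, 5 no L, 6 ra L, 7 plo: H, 8 ke L.
Parse left to right (heavy = foot alone; LL = one foot; stranded L unfooted): (ˈfig) (ˈso.ri) (ˈla:) (ˈno.ra) (ˈplo:) ke.
Foot heads: 1, 2, 4, 5, 7.
Primary stress on the leftmost head = syllable 1.
Secondary stress on 2, 4, 5, 7: ˈfig.ˌso.ri.ˌla:.ˌno.ra.ˌplo:.ke.

primary 1, secondary 2, 4, 5, 7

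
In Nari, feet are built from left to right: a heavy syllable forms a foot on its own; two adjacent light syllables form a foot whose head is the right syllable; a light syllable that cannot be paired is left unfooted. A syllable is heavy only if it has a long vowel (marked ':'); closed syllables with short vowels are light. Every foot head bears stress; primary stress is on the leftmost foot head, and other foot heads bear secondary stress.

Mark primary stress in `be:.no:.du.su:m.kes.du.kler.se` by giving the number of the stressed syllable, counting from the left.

1

Weights: 1 be: H, 2 no: H, 3 du L, 4 su:m H, 5 kes L, 6 du L, 7 kler L, 8 se L.
Parse left to right (heavy = foot alone; LL = one foot; stranded L unfooted): (ˈbe:) (ˈno:) du (ˈsu:m) (kes.ˈdu) (kler.ˈse).
Foot heads: 1, 2, 4, 6, 8.
Primary stress on the leftmost head = syllable 1.
Primary stress: syllable 1 → ˈbe:.no:.du.su:m.kes.du.kler.se.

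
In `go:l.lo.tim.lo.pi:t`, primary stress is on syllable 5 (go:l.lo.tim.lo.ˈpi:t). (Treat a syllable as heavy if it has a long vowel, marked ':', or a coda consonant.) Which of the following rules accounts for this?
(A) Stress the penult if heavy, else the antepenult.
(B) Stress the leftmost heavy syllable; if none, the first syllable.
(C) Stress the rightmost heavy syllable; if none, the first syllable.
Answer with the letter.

Rule A → syllable 3 (observed: 5).
Rule B → syllable 1 (observed: 5).
Rule C → syllable 5 ✓.

C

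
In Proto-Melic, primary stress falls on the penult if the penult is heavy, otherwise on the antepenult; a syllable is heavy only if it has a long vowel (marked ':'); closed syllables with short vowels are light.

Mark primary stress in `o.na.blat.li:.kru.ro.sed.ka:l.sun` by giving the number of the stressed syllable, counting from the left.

Weights: 7 sed L, 8 ka:l H, 9 sun L.
The penult (syllable 8, ka:l) is heavy, so it takes stress.
Primary stress: syllable 8 → o.na.blat.li:.kru.ro.sed.ˈka:l.sun.

8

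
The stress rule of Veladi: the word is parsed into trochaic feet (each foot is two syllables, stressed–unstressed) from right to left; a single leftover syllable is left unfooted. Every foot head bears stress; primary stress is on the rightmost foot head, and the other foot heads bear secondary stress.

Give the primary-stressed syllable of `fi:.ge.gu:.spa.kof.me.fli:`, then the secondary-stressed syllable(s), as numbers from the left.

Parse right to left into trochaic (ˈσσ) feet: fi: (ˈge.gu:) (ˈspa.kof) (ˈme.fli:). Syllable 1 is left unfooted.
Foot heads (stressed positions): 2, 4, 6.
End Rule Rightmost: primary stress on the rightmost head = syllable 6.
Secondary stress on 2, 4: fi:.ˌge.gu:.ˌspa.kof.ˈme.fli:.

primary 6, secondary 2, 4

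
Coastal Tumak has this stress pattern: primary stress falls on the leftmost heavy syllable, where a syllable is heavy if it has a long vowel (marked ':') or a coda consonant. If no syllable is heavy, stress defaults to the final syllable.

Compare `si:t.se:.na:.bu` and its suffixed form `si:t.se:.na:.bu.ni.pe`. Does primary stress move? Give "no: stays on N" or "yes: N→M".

no: stays on 1

Base `si:t.se:.na:.bu` (4 syllables):
  Weights: 1 si:t H, 2 se: H, 3 na: H, 4 bu L.
  Heavy syllables in the domain: 1, 2, 3. The leftmost is syllable 1 (si:t).
  → primary stress on syllable 1.
Suffixed `si:t.se:.na:.bu.ni.pe` (6 syllables):
  Weights: 1 si:t H, 2 se: H, 3 na: H, 4 bu L, 5 ni L, 6 pe L.
  Heavy syllables in the domain: 1, 2, 3. The leftmost is syllable 1 (si:t).
  → primary stress on syllable 1.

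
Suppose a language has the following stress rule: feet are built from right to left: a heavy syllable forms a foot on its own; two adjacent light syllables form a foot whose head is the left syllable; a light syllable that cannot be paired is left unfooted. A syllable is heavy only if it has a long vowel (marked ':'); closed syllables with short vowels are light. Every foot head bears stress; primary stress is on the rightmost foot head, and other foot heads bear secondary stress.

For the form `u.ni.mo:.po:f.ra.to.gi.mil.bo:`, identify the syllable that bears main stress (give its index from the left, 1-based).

9

Weights: 1 u L, 2 ni L, 3 mo: H, 4 po:f H, 5 ra L, 6 to L, 7 gi L, 8 mil L, 9 bo: H.
Parse right to left (heavy = foot alone; LL = one foot; stranded L unfooted): (ˈu.ni) (ˈmo:) (ˈpo:f) (ˈra.to) (ˈgi.mil) (ˈbo:).
Foot heads: 1, 3, 4, 5, 7, 9.
Primary stress on the rightmost head = syllable 9.
Primary stress: syllable 9 → u.ni.mo:.po:f.ra.to.gi.mil.ˈbo:.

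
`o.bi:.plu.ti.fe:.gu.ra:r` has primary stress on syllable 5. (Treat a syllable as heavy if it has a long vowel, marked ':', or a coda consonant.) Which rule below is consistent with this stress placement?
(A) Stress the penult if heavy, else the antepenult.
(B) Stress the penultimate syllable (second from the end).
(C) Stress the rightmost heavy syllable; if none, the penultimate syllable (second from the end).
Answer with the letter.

A

Rule A → syllable 5 ✓.
Rule B → syllable 6 (observed: 5).
Rule C → syllable 7 (observed: 5).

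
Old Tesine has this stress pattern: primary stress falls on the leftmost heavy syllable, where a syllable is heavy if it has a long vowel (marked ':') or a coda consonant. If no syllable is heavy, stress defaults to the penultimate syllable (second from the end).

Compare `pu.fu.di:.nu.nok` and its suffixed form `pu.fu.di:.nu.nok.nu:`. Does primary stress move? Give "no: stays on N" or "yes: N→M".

Base `pu.fu.di:.nu.nok` (5 syllables):
  Weights: 1 pu L, 2 fu L, 3 di: H, 4 nu L, 5 nok H.
  Heavy syllables in the domain: 3, 5. The leftmost is syllable 3 (di:).
  → primary stress on syllable 3.
Suffixed `pu.fu.di:.nu.nok.nu:` (6 syllables):
  Weights: 1 pu L, 2 fu L, 3 di: H, 4 nu L, 5 nok H, 6 nu: H.
  Heavy syllables in the domain: 3, 5, 6. The leftmost is syllable 3 (di:).
  → primary stress on syllable 3.

no: stays on 3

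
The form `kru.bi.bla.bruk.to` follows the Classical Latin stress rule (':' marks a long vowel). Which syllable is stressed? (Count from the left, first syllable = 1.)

Classical Latin: stress the penult if heavy (long vowel or closed), else the antepenult.
Weights: 3 bla L, 4 bruk H, 5 to L.
The penult (syllable 4, bruk) is heavy, so it takes stress.
Stress on syllable 4: kru.bi.bla.ˈbruk.to.

4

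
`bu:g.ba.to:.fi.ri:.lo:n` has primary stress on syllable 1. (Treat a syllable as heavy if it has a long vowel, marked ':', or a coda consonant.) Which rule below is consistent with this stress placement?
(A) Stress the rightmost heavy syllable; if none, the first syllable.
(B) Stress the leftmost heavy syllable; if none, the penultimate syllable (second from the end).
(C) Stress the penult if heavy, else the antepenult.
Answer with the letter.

Rule A → syllable 6 (observed: 1).
Rule B → syllable 1 ✓.
Rule C → syllable 5 (observed: 1).

B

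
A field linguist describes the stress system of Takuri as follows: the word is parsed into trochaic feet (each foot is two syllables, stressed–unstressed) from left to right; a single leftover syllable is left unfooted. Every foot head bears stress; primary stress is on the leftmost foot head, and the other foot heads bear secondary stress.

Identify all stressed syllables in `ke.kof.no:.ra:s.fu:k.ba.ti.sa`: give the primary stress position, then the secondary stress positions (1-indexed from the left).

Parse left to right into trochaic (ˈσσ) feet: (ˈke.kof) (ˈno:.ra:s) (ˈfu:k.ba) (ˈti.sa).
Foot heads (stressed positions): 1, 3, 5, 7.
End Rule Leftmost: primary stress on the leftmost head = syllable 1.
Secondary stress on 3, 5, 7: ˈke.kof.ˌno:.ra:s.ˌfu:k.ba.ˌti.sa.

primary 1, secondary 3, 5, 7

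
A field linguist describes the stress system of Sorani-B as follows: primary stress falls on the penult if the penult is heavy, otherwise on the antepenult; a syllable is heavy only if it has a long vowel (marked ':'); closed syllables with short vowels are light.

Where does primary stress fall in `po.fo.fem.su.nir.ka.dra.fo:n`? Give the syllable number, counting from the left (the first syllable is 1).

Weights: 6 ka L, 7 dra L, 8 fo:n H.
The penult (syllable 7, dra) is light, so stress falls on the antepenult (syllable 6, ka).
Primary stress: syllable 6 → po.fo.fem.su.nir.ˈka.dra.fo:n.

6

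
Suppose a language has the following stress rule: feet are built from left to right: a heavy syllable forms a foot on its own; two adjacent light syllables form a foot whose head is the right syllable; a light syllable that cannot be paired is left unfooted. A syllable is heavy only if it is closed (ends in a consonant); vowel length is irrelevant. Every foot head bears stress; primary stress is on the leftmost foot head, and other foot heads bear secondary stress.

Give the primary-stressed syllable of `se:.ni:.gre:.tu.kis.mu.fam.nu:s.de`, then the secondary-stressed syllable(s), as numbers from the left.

Weights: 1 se: L, 2 ni: L, 3 gre: L, 4 tu L, 5 kis H, 6 mu L, 7 fam H, 8 nu:s H, 9 de L.
Parse left to right (heavy = foot alone; LL = one foot; stranded L unfooted): (se:.ˈni:) (gre:.ˈtu) (ˈkis) mu (ˈfam) (ˈnu:s) de.
Foot heads: 2, 4, 5, 7, 8.
Primary stress on the leftmost head = syllable 2.
Secondary stress on 4, 5, 7, 8: se:.ˈni:.gre:.ˌtu.ˌkis.mu.ˌfam.ˌnu:s.de.

primary 2, secondary 4, 5, 7, 8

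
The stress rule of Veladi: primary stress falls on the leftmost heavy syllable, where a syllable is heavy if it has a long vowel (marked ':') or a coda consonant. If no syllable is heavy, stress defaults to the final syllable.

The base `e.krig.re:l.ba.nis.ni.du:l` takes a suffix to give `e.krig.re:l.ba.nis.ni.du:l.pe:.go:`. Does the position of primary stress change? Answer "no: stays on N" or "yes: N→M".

no: stays on 2

Base `e.krig.re:l.ba.nis.ni.du:l` (7 syllables):
  Weights: 1 e L, 2 krig H, 3 re:l H, 4 ba L, 5 nis H, 6 ni L, 7 du:l H.
  Heavy syllables in the domain: 2, 3, 5, 7. The leftmost is syllable 2 (krig).
  → primary stress on syllable 2.
Suffixed `e.krig.re:l.ba.nis.ni.du:l.pe:.go:` (9 syllables):
  Weights: 1 e L, 2 krig H, 3 re:l H, 4 ba L, 5 nis H, 6 ni L, 7 du:l H, 8 pe: H, 9 go: H.
  Heavy syllables in the domain: 2, 3, 5, 7, 8, 9. The leftmost is syllable 2 (krig).
  → primary stress on syllable 2.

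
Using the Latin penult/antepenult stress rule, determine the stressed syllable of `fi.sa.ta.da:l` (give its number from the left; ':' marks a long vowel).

2

Classical Latin: stress the penult if heavy (long vowel or closed), else the antepenult.
Weights: 2 sa L, 3 ta L, 4 da:l H.
The penult (syllable 3, ta) is light, so stress falls on the antepenult (syllable 2, sa).
Stress on syllable 2: fi.ˈsa.ta.da:l.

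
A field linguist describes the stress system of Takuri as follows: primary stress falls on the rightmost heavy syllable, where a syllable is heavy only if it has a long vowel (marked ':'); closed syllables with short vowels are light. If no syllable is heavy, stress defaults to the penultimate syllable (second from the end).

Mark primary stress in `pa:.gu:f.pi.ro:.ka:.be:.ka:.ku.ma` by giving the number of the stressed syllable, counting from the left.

7

Weights: 1 pa: H, 2 gu:f H, 3 pi L, 4 ro: H, 5 ka: H, 6 be: H, 7 ka: H, 8 ku L, 9 ma L.
Heavy syllables in the domain: 1, 2, 4, 5, 6, 7. The rightmost is syllable 7 (ka:).
Primary stress: syllable 7 → pa:.gu:f.pi.ro:.ka:.be:.ˈka:.ku.ma.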